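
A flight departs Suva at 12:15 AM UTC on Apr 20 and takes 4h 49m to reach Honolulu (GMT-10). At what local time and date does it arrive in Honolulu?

Departure is given in UTC: 12:15 AM on Apr 20.
Add 4 hours 49 minutes → 5:04 AM UTC.
Honolulu is UTC−10:00: 5:04 AM − 10:00 = 7:04 PM on Apr 19.

7:04 PM on Apr 19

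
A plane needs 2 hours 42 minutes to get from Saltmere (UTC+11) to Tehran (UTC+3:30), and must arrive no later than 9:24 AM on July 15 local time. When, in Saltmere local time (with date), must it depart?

Target arrival in UTC: 9:24 AM − 3:30 = 5:54 AM on Jul 15.
Subtract 2 hours 42 minutes → departure 3:12 AM UTC on Jul 15.
Saltmere is UTC+11:00: 3:12 AM + 11:00 = 2:12 PM on Jul 15.

2:12 PM on Jul 15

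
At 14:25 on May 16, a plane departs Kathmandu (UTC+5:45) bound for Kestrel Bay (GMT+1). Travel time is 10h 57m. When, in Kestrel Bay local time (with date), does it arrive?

20:37 on May 16

Convert departure to UTC: 14:25 − 5:45 = 08:40 UTC on May 16.
Add 10 hours and 57 minutes travel time → 19:37 UTC.
Kestrel Bay is UTC+1:00, so local arrival = 19:37 + 1:00 = 20:37 on May 16.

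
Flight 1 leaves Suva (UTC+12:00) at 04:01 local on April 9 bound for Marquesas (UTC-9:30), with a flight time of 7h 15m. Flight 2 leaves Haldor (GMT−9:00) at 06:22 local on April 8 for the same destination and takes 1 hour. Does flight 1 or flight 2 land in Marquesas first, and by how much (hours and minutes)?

Flight 1 in UTC: 04:01 − 12:00 = 16:01 on Apr 8.
+7 hours and 15 minutes → arrive 23:16 UTC on Apr 8.
Flight 2 in UTC: 06:22 + 9:00 = 15:22 on Apr 8.
+1 hour → arrive 16:22 UTC on Apr 8.
Flight 2 lands earlier by 6 hours 54 minutes.

the second, by 6 hours 54 minutes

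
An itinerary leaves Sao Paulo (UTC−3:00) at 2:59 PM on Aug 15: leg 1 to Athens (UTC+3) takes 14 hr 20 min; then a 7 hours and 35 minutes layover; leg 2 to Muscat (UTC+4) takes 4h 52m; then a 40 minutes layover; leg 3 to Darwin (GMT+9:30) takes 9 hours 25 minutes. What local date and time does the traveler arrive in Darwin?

4:21 PM on August 17

Convert departure to UTC: 2:59 PM + 3:00 = 5:59 PM UTC on Aug 15.
Add 14 hours 20 minutes leg 1 → 8:19 AM UTC (Aug 16).
Add 7 hours 35 minutes layover in Athens → 3:54 PM UTC.
Add 4 hours 52 minutes leg 2 → 8:46 PM UTC.
Add 40 minutes layover in Muscat → 9:26 PM UTC.
Add 9 hours and 25 minutes leg 3 → 6:51 AM UTC (Aug 17).
Darwin is UTC+9:30, so local arrival = 6:51 AM + 9:30 = 4:21 PM on Aug 17.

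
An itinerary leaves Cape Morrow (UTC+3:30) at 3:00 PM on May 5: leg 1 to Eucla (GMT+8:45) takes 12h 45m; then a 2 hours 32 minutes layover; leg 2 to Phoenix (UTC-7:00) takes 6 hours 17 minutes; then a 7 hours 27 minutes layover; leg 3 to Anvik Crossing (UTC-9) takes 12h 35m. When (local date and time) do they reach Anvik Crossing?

Convert departure to UTC: 3:00 PM − 3:30 = 11:30 AM UTC on May 5.
Add 12 hours and 45 minutes leg 1 → 12:15 AM UTC (May 6).
Add 2 hours 32 minutes layover in Eucla → 2:47 AM UTC.
Add 6 hours and 17 minutes leg 2 → 9:04 AM UTC.
Add 7 hours 27 minutes layover in Phoenix → 4:31 PM UTC.
Add 12 hours 35 minutes leg 3 → 5:06 AM UTC (May 7).
Anvik Crossing is UTC−9:00, so local arrival = 5:06 AM − 9:00 = 8:06 PM on May 6.

8:06 PM on May 6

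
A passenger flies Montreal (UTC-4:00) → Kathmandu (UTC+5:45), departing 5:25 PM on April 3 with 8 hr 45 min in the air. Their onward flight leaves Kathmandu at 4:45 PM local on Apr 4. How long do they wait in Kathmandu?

Convert departure to UTC: 5:25 PM + 4:00 = 9:25 PM UTC on Apr 3.
Add 8 hours 45 minutes flight time → 6:10 AM UTC (Apr 4).
Kathmandu is UTC+5:45, so local arrival = 6:10 AM + 5:45 = 11:55 AM on Apr 4.
Layover = 4:45 PM − 11:55 AM = 4 hours 50 minutes.

4 hours 50 minutes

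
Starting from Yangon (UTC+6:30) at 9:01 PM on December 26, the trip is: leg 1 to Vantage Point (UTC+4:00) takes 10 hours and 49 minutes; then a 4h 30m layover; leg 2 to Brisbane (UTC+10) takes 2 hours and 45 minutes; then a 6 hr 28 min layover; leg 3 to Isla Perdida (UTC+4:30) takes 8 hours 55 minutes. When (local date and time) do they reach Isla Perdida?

Convert departure to UTC: 9:01 PM − 6:30 = 2:31 PM UTC on Dec 26.
Add 10 hours 49 minutes leg 1 → 1:20 AM UTC (Dec 27).
Add 4 hours 30 minutes layover in Vantage Point → 5:50 AM UTC.
Add 2 hours 45 minutes leg 2 → 8:35 AM UTC.
Add 6 hours and 28 minutes layover in Brisbane → 3:03 PM UTC.
Add 8 hours 55 minutes leg 3 → 11:58 PM UTC.
Isla Perdida is UTC+4:30, so local arrival = 11:58 PM + 4:30 = 4:28 AM on Dec 28.

4:28 AM on December 28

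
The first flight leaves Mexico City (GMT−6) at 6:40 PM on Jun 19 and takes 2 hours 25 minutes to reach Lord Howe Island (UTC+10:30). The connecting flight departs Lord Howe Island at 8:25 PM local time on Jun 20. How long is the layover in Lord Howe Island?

Convert departure to UTC: 6:40 PM + 6:00 = 12:40 AM UTC on Jun 20.
Add 2 hours and 25 minutes flight time → 3:05 AM UTC.
Lord Howe Island is UTC+10:30, so local arrival = 3:05 AM + 10:30 = 1:35 PM on Jun 20.
Layover = 8:25 PM − 1:35 PM = 6 hours 50 minutes.

6 hours 50 minutes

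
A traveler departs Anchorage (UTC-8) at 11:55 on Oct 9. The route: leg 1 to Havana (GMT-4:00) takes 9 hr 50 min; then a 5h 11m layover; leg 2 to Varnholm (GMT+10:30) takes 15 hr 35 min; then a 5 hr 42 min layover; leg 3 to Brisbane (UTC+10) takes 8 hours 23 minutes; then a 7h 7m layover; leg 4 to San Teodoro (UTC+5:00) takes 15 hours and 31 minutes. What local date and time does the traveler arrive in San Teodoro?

Convert departure to UTC: 11:55 + 8:00 = 19:55 UTC on Oct 9.
Add 9 hours and 50 minutes leg 1 → 05:45 UTC (Oct 10).
Add 5 hours 11 minutes layover in Havana → 10:56 UTC.
Add 15 hours and 35 minutes leg 2 → 02:31 UTC (Oct 11).
Add 5 hours 42 minutes layover in Varnholm → 08:13 UTC.
Add 8 hours 23 minutes leg 3 → 16:36 UTC.
Add 7 hours 7 minutes layover in Brisbane → 23:43 UTC.
Add 15 hours and 31 minutes leg 4 → 15:14 UTC (Oct 12).
San Teodoro is UTC+5:00, so local arrival = 15:14 + 5:00 = 20:14 on Oct 12.

20:14 on October 12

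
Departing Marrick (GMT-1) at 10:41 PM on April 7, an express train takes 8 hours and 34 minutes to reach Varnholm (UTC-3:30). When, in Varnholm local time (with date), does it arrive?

Convert departure to UTC: 10:41 PM + 1:00 = 11:41 PM UTC on Apr 7.
Add 8 hours and 34 minutes travel time → 8:15 AM UTC (Apr 8).
Varnholm is UTC−3:30, so local arrival = 8:15 AM − 3:30 = 4:45 AM on Apr 8.

4:45 AM on April 8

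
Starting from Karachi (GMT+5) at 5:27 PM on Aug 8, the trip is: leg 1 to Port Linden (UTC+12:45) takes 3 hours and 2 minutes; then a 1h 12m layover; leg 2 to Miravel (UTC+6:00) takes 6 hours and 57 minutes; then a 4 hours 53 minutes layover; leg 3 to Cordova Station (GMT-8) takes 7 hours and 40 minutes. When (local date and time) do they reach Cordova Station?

Convert departure to UTC: 5:27 PM − 5:00 = 12:27 PM UTC on Aug 8.
Add 3 hours 2 minutes leg 1 → 3:29 PM UTC.
Add 1 hour 12 minutes layover in Port Linden → 4:41 PM UTC.
Add 6 hours and 57 minutes leg 2 → 11:38 PM UTC.
Add 4 hours and 53 minutes layover in Miravel → 4:31 AM UTC (Aug 9).
Add 7 hours 40 minutes leg 3 → 12:11 PM UTC.
Cordova Station is UTC−8:00, so local arrival = 12:11 PM − 8:00 = 4:11 AM on Aug 9.

4:11 AM on Aug 9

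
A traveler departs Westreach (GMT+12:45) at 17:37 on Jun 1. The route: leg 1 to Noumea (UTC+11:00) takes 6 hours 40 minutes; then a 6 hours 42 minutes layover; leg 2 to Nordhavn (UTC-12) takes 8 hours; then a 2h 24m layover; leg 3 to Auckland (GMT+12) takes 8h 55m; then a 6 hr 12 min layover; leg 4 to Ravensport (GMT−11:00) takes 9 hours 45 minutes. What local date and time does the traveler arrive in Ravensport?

18:30 on Jun 2

Convert departure to UTC: 17:37 − 12:45 = 04:52 UTC on Jun 1.
Add 6 hours and 40 minutes leg 1 → 11:32 UTC.
Add 6 hours 42 minutes layover in Noumea → 18:14 UTC.
Add 8 hours leg 2 → 02:14 UTC (Jun 2).
Add 2 hours and 24 minutes layover in Nordhavn → 04:38 UTC.
Add 8 hours 55 minutes leg 3 → 13:33 UTC.
Add 6 hours and 12 minutes layover in Auckland → 19:45 UTC.
Add 9 hours and 45 minutes leg 4 → 05:30 UTC (Jun 3).
Ravensport is UTC−11:00, so local arrival = 05:30 − 11:00 = 18:30 on Jun 2.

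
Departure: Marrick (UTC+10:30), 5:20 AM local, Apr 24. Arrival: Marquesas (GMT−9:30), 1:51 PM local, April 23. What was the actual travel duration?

Departure in UTC: 5:20 AM − 10:30 = 6:50 PM on Apr 23.
Arrival in UTC: 1:51 PM + 9:30 = 11:21 PM on Apr 23.
Elapsed = 11:21 PM − 6:50 PM = 4 hours 31 minutes.

4 hours 31 minutes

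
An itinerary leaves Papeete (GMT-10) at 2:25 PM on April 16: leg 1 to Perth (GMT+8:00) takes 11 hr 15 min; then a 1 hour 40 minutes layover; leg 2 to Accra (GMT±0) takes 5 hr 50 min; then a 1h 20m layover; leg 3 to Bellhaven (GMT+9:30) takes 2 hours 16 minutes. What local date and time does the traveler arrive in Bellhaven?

Convert departure to UTC: 2:25 PM + 10:00 = 12:25 AM UTC on Apr 17.
Add 11 hours and 15 minutes leg 1 → 11:40 AM UTC.
Add 1 hour and 40 minutes layover in Perth → 1:20 PM UTC.
Add 5 hours and 50 minutes leg 2 → 7:10 PM UTC.
Add 1 hour 20 minutes layover in Accra → 8:30 PM UTC.
Add 2 hours and 16 minutes leg 3 → 10:46 PM UTC.
Bellhaven is UTC+9:30, so local arrival = 10:46 PM + 9:30 = 8:16 AM on Apr 18.

8:16 AM on April 18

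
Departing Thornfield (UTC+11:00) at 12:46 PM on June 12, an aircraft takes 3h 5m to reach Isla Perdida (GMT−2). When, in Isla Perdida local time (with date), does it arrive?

2:51 AM on June 12

Isla Perdida is 13:00 behind Thornfield.
After 3 hours and 5 minutes it is 3:51 PM in Thornfield.
Shift by the zone difference: 3:51 PM − 13:00 = 2:51 AM on Jun 12 in Isla Perdida.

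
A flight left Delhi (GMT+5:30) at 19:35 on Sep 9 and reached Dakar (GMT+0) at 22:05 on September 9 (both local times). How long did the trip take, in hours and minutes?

Departure in UTC: 19:35 − 5:30 = 14:05 on Sep 9.
Arrival is already UTC: 22:05 on Sep 9.
Elapsed = 22:05 − 14:05 = 8 hours.

8 hours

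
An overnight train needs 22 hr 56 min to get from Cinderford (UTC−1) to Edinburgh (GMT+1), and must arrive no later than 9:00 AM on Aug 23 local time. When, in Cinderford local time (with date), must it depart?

8:04 AM on August 22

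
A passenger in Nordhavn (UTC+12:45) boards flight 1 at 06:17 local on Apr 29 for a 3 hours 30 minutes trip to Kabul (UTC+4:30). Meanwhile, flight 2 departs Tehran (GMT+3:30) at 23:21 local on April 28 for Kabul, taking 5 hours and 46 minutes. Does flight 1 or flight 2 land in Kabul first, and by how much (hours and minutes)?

Flight 1 in UTC: 06:17 − 12:45 = 17:32 on Apr 28.
+3 hours and 30 minutes → arrive 21:02 UTC on Apr 28.
Flight 2 in UTC: 23:21 − 3:30 = 19:51 on Apr 28.
+5 hours 46 minutes → arrive 01:37 UTC on Apr 29.
Flight 1 lands earlier by 4 hours 35 minutes.

the first, by 4 hours 35 minutes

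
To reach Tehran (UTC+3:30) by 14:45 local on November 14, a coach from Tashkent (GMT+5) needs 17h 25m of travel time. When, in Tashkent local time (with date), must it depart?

Target arrival in UTC: 14:45 − 3:30 = 11:15 on Nov 14.
Subtract 17 hours and 25 minutes → departure 17:50 UTC on Nov 13.
Tashkent is UTC+5:00: 17:50 + 5:00 = 22:50 on Nov 13.

22:50 on November 13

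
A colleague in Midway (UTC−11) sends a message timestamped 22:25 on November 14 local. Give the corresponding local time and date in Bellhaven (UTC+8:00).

17:25 on November 15

Bellhaven is 19:00 ahead of Midway.
Shift by the zone difference: 22:25 + 19:00 = 17:25 on Nov 15 in Bellhaven.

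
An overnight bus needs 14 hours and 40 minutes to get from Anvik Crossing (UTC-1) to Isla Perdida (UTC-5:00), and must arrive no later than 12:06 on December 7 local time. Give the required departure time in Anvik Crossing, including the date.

01:26 on December 7

Target arrival in UTC: 12:06 + 5:00 = 17:06 on Dec 7.
Subtract 14 hours 40 minutes → departure 02:26 UTC on Dec 7.
Anvik Crossing is UTC−1:00: 02:26 − 1:00 = 01:26 on Dec 7.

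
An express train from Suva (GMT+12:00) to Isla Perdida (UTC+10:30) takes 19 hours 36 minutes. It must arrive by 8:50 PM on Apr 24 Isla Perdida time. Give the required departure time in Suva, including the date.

2:44 AM on April 24

Target arrival in UTC: 8:50 PM − 10:30 = 10:20 AM on Apr 24.
Subtract 19 hours and 36 minutes → departure 2:44 PM UTC on Apr 23.
Suva is UTC+12:00: 2:44 PM + 12:00 = 2:44 AM on Apr 24.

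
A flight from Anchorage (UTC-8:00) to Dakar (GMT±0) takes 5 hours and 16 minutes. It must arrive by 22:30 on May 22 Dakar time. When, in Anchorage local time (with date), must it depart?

Target arrival is already UTC: 22:30 on May 22.
Subtract 5 hours and 16 minutes → departure 17:14 UTC on May 22.
Anchorage is UTC−8:00: 17:14 − 8:00 = 09:14 on May 22.

09:14 on May 22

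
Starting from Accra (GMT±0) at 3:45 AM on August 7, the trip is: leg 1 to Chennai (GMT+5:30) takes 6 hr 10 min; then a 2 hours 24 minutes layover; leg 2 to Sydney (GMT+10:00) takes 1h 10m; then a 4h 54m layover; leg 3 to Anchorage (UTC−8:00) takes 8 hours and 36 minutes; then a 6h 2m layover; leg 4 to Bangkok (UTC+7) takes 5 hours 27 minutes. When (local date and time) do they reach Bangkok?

9:28 PM on Aug 8

Accra is at UTC+0, so departure is already 3:45 AM UTC on Aug 7.
Add 6 hours 10 minutes leg 1 → 9:55 AM UTC.
Add 2 hours 24 minutes layover in Chennai → 12:19 PM UTC.
Add 1 hour 10 minutes leg 2 → 1:29 PM UTC.
Add 4 hours 54 minutes layover in Sydney → 6:23 PM UTC.
Add 8 hours 36 minutes leg 3 → 2:59 AM UTC (Aug 8).
Add 6 hours and 2 minutes layover in Anchorage → 9:01 AM UTC.
Add 5 hours 27 minutes leg 4 → 2:28 PM UTC.
Bangkok is UTC+7:00, so local arrival = 2:28 PM + 7:00 = 9:28 PM on Aug 8.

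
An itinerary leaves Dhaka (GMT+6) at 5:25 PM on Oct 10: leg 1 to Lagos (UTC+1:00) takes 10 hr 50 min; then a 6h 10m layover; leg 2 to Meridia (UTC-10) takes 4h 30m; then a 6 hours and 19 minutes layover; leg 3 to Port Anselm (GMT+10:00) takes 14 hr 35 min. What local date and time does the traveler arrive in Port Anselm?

3:49 PM on October 12

Convert departure to UTC: 5:25 PM − 6:00 = 11:25 AM UTC on Oct 10.
Add 10 hours and 50 minutes leg 1 → 10:15 PM UTC.
Add 6 hours and 10 minutes layover in Lagos → 4:25 AM UTC (Oct 11).
Add 4 hours and 30 minutes leg 2 → 8:55 AM UTC.
Add 6 hours 19 minutes layover in Meridia → 3:14 PM UTC.
Add 14 hours 35 minutes leg 3 → 5:49 AM UTC (Oct 12).
Port Anselm is UTC+10:00, so local arrival = 5:49 AM + 10:00 = 3:49 PM on Oct 12.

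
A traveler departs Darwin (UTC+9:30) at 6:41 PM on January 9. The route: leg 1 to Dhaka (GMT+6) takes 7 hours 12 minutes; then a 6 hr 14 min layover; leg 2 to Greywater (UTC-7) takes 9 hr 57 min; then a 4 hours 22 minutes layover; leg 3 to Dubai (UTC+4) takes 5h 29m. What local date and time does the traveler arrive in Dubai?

Convert departure to UTC: 6:41 PM − 9:30 = 9:11 AM UTC on Jan 9.
Add 7 hours 12 minutes leg 1 → 4:23 PM UTC.
Add 6 hours 14 minutes layover in Dhaka → 10:37 PM UTC.
Add 9 hours and 57 minutes leg 2 → 8:34 AM UTC (Jan 10).
Add 4 hours 22 minutes layover in Greywater → 12:56 PM UTC.
Add 5 hours 29 minutes leg 3 → 6:25 PM UTC.
Dubai is UTC+4:00, so local arrival = 6:25 PM + 4:00 = 10:25 PM on Jan 10.

10:25 PM on January 10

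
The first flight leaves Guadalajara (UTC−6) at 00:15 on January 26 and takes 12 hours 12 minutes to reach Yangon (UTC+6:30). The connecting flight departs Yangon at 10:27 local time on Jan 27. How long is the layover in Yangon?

9 hours 30 minutes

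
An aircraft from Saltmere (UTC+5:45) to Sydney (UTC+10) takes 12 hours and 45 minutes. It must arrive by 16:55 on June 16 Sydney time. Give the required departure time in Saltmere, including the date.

Target arrival in UTC: 16:55 − 10:00 = 06:55 on Jun 16.
Subtract 12 hours and 45 minutes → departure 18:10 UTC on Jun 15.
Saltmere is UTC+5:45: 18:10 + 5:45 = 23:55 on Jun 15.

23:55 on June 15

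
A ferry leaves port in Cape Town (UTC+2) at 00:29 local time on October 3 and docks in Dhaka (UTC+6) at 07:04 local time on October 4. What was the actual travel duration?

Departure in UTC: 00:29 − 2:00 = 22:29 on Oct 2.
Arrival in UTC: 07:04 − 6:00 = 01:04 on Oct 4.
Elapsed = 01:04 − 22:29 (+2 days) = 26 hours 35 minutes.

26 hours 35 minutes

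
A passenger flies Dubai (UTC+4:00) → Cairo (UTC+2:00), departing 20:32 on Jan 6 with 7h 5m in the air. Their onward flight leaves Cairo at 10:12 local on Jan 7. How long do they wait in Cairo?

8 hours 35 minutes

Convert departure to UTC: 20:32 − 4:00 = 16:32 UTC on Jan 6.
Add 7 hours and 5 minutes flight time → 23:37 UTC.
Cairo is UTC+2:00, so local arrival = 23:37 + 2:00 = 01:37 on Jan 7.
Layover = 10:12 − 01:37 = 8 hours 35 minutes.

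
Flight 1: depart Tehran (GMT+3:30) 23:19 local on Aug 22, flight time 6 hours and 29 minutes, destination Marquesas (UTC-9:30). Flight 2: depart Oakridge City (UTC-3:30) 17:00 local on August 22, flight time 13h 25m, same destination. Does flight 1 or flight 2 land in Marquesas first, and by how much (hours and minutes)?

the first, by 7 hours 37 minutes

Flight 1 in UTC: 23:19 − 3:30 = 19:49 on Aug 22.
+6 hours 29 minutes → arrive 02:18 UTC on Aug 23.
Flight 2 in UTC: 17:00 + 3:30 = 20:30 on Aug 22.
+13 hours and 25 minutes → arrive 09:55 UTC on Aug 23.
Flight 1 lands earlier by 7 hours 37 minutes.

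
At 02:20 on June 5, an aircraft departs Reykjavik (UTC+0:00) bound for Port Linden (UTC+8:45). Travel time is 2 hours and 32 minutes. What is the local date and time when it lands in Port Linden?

Reykjavik is at UTC+0, so departure is already 02:20 UTC on Jun 5.
Add 2 hours 32 minutes travel time → 04:52 UTC.
Port Linden is UTC+8:45, so local arrival = 04:52 + 8:45 = 13:37 on Jun 5.

13:37 on June 5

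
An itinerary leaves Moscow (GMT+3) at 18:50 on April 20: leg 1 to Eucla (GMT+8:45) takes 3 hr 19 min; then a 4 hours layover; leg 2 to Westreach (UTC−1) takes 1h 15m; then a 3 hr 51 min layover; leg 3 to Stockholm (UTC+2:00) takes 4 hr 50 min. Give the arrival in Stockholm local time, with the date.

Convert departure to UTC: 18:50 − 3:00 = 15:50 UTC on Apr 20.
Add 3 hours 19 minutes leg 1 → 19:09 UTC.
Add 4 hours layover in Eucla → 23:09 UTC.
Add 1 hour 15 minutes leg 2 → 00:24 UTC (Apr 21).
Add 3 hours 51 minutes layover in Westreach → 04:15 UTC.
Add 4 hours and 50 minutes leg 3 → 09:05 UTC.
Stockholm is UTC+2:00, so local arrival = 09:05 + 2:00 = 11:05 on Apr 21.

11:05 on Apr 21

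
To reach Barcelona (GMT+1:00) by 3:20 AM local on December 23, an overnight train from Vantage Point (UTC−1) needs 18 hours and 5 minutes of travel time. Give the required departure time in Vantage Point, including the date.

7:15 AM on December 22

Target arrival in UTC: 3:20 AM − 1:00 = 2:20 AM on Dec 23.
Subtract 18 hours 5 minutes → departure 8:15 AM UTC on Dec 22.
Vantage Point is UTC−1:00: 8:15 AM − 1:00 = 7:15 AM on Dec 22.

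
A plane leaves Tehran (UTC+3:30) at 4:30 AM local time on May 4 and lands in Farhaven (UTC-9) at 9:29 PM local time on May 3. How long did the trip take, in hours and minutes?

Departure in UTC: 4:30 AM − 3:30 = 1:00 AM on May 4.
Arrival in UTC: 9:29 PM + 9:00 = 6:29 AM on May 4.
Elapsed = 6:29 AM − 1:00 AM = 5 hours 29 minutes.

5 hours 29 minutes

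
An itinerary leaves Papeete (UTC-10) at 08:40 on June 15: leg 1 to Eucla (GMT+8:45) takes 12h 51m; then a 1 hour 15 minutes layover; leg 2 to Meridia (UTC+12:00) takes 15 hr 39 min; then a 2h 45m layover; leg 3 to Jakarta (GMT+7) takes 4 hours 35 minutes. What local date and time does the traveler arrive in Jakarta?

Convert departure to UTC: 08:40 + 10:00 = 18:40 UTC on Jun 15.
Add 12 hours 51 minutes leg 1 → 07:31 UTC (Jun 16).
Add 1 hour and 15 minutes layover in Eucla → 08:46 UTC.
Add 15 hours and 39 minutes leg 2 → 00:25 UTC (Jun 17).
Add 2 hours 45 minutes layover in Meridia → 03:10 UTC.
Add 4 hours and 35 minutes leg 3 → 07:45 UTC.
Jakarta is UTC+7:00, so local arrival = 07:45 + 7:00 = 14:45 on Jun 17.

14:45 on Jun 17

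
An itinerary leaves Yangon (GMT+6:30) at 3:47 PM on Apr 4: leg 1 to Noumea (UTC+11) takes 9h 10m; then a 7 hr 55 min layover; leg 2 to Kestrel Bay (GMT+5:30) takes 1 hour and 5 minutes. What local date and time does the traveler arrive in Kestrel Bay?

8:57 AM on April 5

Convert departure to UTC: 3:47 PM − 6:30 = 9:17 AM UTC on Apr 4.
Add 9 hours and 10 minutes leg 1 → 6:27 PM UTC.
Add 7 hours 55 minutes layover in Noumea → 2:22 AM UTC (Apr 5).
Add 1 hour and 5 minutes leg 2 → 3:27 AM UTC.
Kestrel Bay is UTC+5:30, so local arrival = 3:27 AM + 5:30 = 8:57 AM on Apr 5.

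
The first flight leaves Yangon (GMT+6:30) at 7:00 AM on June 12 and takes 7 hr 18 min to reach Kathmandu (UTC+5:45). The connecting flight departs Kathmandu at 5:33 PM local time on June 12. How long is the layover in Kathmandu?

4 hours

Convert departure to UTC: 7:00 AM − 6:30 = 12:30 AM UTC on Jun 12.
Add 7 hours 18 minutes flight time → 7:48 AM UTC.
Kathmandu is UTC+5:45, so local arrival = 7:48 AM + 5:45 = 1:33 PM on Jun 12.
Layover = 5:33 PM − 1:33 PM = 4 hours.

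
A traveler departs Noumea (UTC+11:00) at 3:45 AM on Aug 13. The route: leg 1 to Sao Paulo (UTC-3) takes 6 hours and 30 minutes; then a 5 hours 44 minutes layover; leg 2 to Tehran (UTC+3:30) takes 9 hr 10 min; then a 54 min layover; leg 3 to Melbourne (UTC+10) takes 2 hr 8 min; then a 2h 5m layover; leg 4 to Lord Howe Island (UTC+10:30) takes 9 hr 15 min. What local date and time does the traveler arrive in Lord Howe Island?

Convert departure to UTC: 3:45 AM − 11:00 = 4:45 PM UTC on Aug 12.
Add 6 hours 30 minutes leg 1 → 11:15 PM UTC.
Add 5 hours 44 minutes layover in Sao Paulo → 4:59 AM UTC (Aug 13).
Add 9 hours and 10 minutes leg 2 → 2:09 PM UTC.
Add 54 minutes layover in Tehran → 3:03 PM UTC.
Add 2 hours 8 minutes leg 3 → 5:11 PM UTC.
Add 2 hours and 5 minutes layover in Melbourne → 7:16 PM UTC.
Add 9 hours and 15 minutes leg 4 → 4:31 AM UTC (Aug 14).
Lord Howe Island is UTC+10:30, so local arrival = 4:31 AM + 10:30 = 3:01 PM on Aug 14.

3:01 PM on August 14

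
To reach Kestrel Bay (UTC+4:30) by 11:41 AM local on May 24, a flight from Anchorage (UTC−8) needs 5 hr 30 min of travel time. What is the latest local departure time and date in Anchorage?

5:41 PM on May 23

Target arrival in UTC: 11:41 AM − 4:30 = 7:11 AM on May 24.
Subtract 5 hours 30 minutes → departure 1:41 AM UTC on May 24.
Anchorage is UTC−8:00: 1:41 AM − 8:00 = 5:41 PM on May 23.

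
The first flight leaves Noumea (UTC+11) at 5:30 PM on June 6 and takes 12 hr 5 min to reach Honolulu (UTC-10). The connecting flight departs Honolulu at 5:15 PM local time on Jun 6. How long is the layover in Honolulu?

Convert departure to UTC: 5:30 PM − 11:00 = 6:30 AM UTC on Jun 6.
Add 12 hours 5 minutes flight time → 6:35 PM UTC.
Honolulu is UTC−10:00, so local arrival = 6:35 PM − 10:00 = 8:35 AM on Jun 6.
Layover = 5:15 PM − 8:35 AM = 8 hours 40 minutes.

8 hours 40 minutes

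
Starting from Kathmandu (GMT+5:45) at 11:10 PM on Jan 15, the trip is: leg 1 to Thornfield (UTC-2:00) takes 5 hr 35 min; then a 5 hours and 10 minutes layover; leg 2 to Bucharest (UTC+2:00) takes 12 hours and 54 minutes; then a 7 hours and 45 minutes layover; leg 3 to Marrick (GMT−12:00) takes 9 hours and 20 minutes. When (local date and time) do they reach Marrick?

Convert departure to UTC: 11:10 PM − 5:45 = 5:25 PM UTC on Jan 15.
Add 5 hours and 35 minutes leg 1 → 11:00 PM UTC.
Add 5 hours 10 minutes layover in Thornfield → 4:10 AM UTC (Jan 16).
Add 12 hours 54 minutes leg 2 → 5:04 PM UTC.
Add 7 hours and 45 minutes layover in Bucharest → 12:49 AM UTC (Jan 17).
Add 9 hours 20 minutes leg 3 → 10:09 AM UTC.
Marrick is UTC−12:00, so local arrival = 10:09 AM − 12:00 = 10:09 PM on Jan 16.

10:09 PM on January 16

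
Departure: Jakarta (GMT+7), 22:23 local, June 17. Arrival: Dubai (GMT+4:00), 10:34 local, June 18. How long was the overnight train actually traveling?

Departure in UTC: 22:23 − 7:00 = 15:23 on Jun 17.
Arrival in UTC: 10:34 − 4:00 = 06:34 on Jun 18.
Elapsed = 06:34 − 15:23 (+1 day) = 15 hours 11 minutes.

15 hours 11 minutes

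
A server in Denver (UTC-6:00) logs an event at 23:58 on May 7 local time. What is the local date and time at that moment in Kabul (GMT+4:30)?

Kabul is 10:30 ahead of Denver.
Shift by the zone difference: 23:58 + 10:30 = 10:28 on May 8 in Kabul.

10:28 on May 8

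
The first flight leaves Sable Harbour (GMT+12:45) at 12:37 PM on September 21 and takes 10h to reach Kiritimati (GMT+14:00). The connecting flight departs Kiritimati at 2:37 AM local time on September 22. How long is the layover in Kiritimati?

Convert departure to UTC: 12:37 PM − 12:45 = 11:52 PM UTC on Sep 20.
Add 10 hours flight time → 9:52 AM UTC (Sep 21).
Kiritimati is UTC+14:00, so local arrival = 9:52 AM + 14:00 = 11:52 PM on Sep 21.
Layover = 2:37 AM − 11:52 PM (+1 day) = 2 hours 45 minutes.

2 hours 45 minutes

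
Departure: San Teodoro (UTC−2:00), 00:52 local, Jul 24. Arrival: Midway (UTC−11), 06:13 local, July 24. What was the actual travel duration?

Departure in UTC: 00:52 + 2:00 = 02:52 on Jul 24.
Arrival in UTC: 06:13 + 11:00 = 17:13 on Jul 24.
Elapsed = 17:13 − 02:52 = 14 hours 21 minutes.

14 hours 21 minutes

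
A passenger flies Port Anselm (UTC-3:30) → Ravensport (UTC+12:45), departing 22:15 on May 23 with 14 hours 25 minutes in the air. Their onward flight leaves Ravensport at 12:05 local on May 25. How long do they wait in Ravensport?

7 hours 10 minutes

Convert departure to UTC: 22:15 + 3:30 = 01:45 UTC on May 24.
Add 14 hours 25 minutes flight time → 16:10 UTC.
Ravensport is UTC+12:45, so local arrival = 16:10 + 12:45 = 04:55 on May 25.
Layover = 12:05 − 04:55 = 7 hours 10 minutes.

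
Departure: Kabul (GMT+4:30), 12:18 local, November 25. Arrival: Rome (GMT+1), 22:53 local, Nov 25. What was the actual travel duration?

14 hours 5 minutes

Departure in UTC: 12:18 − 4:30 = 07:48 on Nov 25.
Arrival in UTC: 22:53 − 1:00 = 21:53 on Nov 25.
Elapsed = 21:53 − 07:48 = 14 hours 5 minutes.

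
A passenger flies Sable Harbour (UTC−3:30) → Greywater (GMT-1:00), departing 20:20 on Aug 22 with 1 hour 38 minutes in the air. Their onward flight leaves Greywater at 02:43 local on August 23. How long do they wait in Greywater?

2 hours 15 minutes

Convert departure to UTC: 20:20 + 3:30 = 23:50 UTC on Aug 22.
Add 1 hour and 38 minutes flight time → 01:28 UTC (Aug 23).
Greywater is UTC−1:00, so local arrival = 01:28 − 1:00 = 00:28 on Aug 23.
Layover = 02:43 − 00:28 = 2 hours 15 minutes.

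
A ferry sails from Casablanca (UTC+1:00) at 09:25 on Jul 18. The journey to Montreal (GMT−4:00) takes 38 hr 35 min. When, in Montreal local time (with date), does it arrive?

19:00 on Jul 19

Convert departure to UTC: 09:25 − 1:00 = 08:25 UTC on Jul 18.
Add 38 hours 35 minutes travel time → 23:00 UTC (Jul 19).
Montreal is UTC−4:00, so local arrival = 23:00 − 4:00 = 19:00 on Jul 19.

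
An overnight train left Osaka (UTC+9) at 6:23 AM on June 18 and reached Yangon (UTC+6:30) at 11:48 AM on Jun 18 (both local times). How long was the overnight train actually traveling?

Departure in UTC: 6:23 AM − 9:00 = 9:23 PM on Jun 17.
Arrival in UTC: 11:48 AM − 6:30 = 5:18 AM on Jun 18.
Elapsed = 5:18 AM − 9:23 PM (+1 day) = 7 hours 55 minutes.

7 hours 55 minutes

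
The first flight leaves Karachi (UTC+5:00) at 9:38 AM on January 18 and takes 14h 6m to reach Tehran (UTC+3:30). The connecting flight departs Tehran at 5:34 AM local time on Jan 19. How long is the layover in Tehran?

Convert departure to UTC: 9:38 AM − 5:00 = 4:38 AM UTC on Jan 18.
Add 14 hours 6 minutes flight time → 6:44 PM UTC.
Tehran is UTC+3:30, so local arrival = 6:44 PM + 3:30 = 10:14 PM on Jan 18.
Layover = 5:34 AM − 10:14 PM (+1 day) = 7 hours 20 minutes.

7 hours 20 minutes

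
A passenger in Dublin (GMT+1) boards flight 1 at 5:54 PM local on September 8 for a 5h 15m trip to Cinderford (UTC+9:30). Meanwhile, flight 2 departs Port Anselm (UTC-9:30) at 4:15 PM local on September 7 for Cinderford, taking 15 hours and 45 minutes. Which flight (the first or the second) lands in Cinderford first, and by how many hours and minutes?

the second, by 4 hours 39 minutes

Flight 1 in UTC: 5:54 PM − 1:00 = 4:54 PM on Sep 8.
+5 hours 15 minutes → arrive 10:09 PM UTC on Sep 8.
Flight 2 in UTC: 4:15 PM + 9:30 = 1:45 AM on Sep 8.
+15 hours 45 minutes → arrive 5:30 PM UTC on Sep 8.
Flight 2 lands earlier by 4 hours 39 minutes.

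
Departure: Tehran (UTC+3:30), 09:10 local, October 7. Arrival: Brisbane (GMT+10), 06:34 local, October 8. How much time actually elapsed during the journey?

Departure in UTC: 09:10 − 3:30 = 05:40 on Oct 7.
Arrival in UTC: 06:34 − 10:00 = 20:34 on Oct 7.
Elapsed = 20:34 − 05:40 = 14 hours 54 minutes.

14 hours 54 minutes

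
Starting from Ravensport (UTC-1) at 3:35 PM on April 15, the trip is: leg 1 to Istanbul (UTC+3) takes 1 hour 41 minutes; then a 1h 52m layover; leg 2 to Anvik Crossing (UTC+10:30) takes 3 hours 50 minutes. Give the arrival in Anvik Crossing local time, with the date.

Convert departure to UTC: 3:35 PM + 1:00 = 4:35 PM UTC on Apr 15.
Add 1 hour 41 minutes leg 1 → 6:16 PM UTC.
Add 1 hour 52 minutes layover in Istanbul → 8:08 PM UTC.
Add 3 hours 50 minutes leg 2 → 11:58 PM UTC.
Anvik Crossing is UTC+10:30, so local arrival = 11:58 PM + 10:30 = 10:28 AM on Apr 16.

10:28 AM on April 16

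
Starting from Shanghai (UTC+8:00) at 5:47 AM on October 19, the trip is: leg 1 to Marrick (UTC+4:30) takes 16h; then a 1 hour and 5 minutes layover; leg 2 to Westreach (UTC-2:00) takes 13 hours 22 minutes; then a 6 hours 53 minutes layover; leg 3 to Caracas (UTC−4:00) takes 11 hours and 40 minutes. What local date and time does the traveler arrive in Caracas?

6:47 PM on October 20

Convert departure to UTC: 5:47 AM − 8:00 = 9:47 PM UTC on Oct 18.
Add 16 hours leg 1 → 1:47 PM UTC (Oct 19).
Add 1 hour and 5 minutes layover in Marrick → 2:52 PM UTC.
Add 13 hours and 22 minutes leg 2 → 4:14 AM UTC (Oct 20).
Add 6 hours 53 minutes layover in Westreach → 11:07 AM UTC.
Add 11 hours 40 minutes leg 3 → 10:47 PM UTC.
Caracas is UTC−4:00, so local arrival = 10:47 PM − 4:00 = 6:47 PM on Oct 20.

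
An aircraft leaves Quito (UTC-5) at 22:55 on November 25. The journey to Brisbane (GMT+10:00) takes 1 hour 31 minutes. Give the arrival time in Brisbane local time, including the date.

Convert departure to UTC: 22:55 + 5:00 = 03:55 UTC on Nov 26.
Add 1 hour and 31 minutes travel time → 05:26 UTC.
Brisbane is UTC+10:00, so local arrival = 05:26 + 10:00 = 15:26 on Nov 26.

15:26 on Nov 26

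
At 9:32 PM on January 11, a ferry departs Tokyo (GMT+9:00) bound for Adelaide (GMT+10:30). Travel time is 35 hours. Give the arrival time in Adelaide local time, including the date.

Convert departure to UTC: 9:32 PM − 9:00 = 12:32 PM UTC on Jan 11.
Add 35 hours travel time → 11:32 PM UTC (Jan 12).
Adelaide is UTC+10:30, so local arrival = 11:32 PM + 10:30 = 10:02 AM on Jan 13.

10:02 AM on January 13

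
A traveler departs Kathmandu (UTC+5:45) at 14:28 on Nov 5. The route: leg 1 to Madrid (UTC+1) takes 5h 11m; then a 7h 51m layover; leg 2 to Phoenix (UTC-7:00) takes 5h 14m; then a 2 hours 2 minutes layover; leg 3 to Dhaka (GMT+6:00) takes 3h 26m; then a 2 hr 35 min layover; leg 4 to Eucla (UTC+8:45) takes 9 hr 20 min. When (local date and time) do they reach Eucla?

05:07 on November 7

Convert departure to UTC: 14:28 − 5:45 = 08:43 UTC on Nov 5.
Add 5 hours and 11 minutes leg 1 → 13:54 UTC.
Add 7 hours 51 minutes layover in Madrid → 21:45 UTC.
Add 5 hours 14 minutes leg 2 → 02:59 UTC (Nov 6).
Add 2 hours 2 minutes layover in Phoenix → 05:01 UTC.
Add 3 hours 26 minutes leg 3 → 08:27 UTC.
Add 2 hours and 35 minutes layover in Dhaka → 11:02 UTC.
Add 9 hours 20 minutes leg 4 → 20:22 UTC.
Eucla is UTC+8:45, so local arrival = 20:22 + 8:45 = 05:07 on Nov 7.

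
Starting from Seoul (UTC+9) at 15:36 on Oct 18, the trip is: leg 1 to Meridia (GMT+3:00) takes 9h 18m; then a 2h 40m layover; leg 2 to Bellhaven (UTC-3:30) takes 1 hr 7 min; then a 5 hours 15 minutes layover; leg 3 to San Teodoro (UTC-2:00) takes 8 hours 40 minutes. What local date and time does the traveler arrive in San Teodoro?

Convert departure to UTC: 15:36 − 9:00 = 06:36 UTC on Oct 18.
Add 9 hours and 18 minutes leg 1 → 15:54 UTC.
Add 2 hours and 40 minutes layover in Meridia → 18:34 UTC.
Add 1 hour and 7 minutes leg 2 → 19:41 UTC.
Add 5 hours and 15 minutes layover in Bellhaven → 00:56 UTC (Oct 19).
Add 8 hours 40 minutes leg 3 → 09:36 UTC.
San Teodoro is UTC−2:00, so local arrival = 09:36 − 2:00 = 07:36 on Oct 19.

07:36 on Oct 19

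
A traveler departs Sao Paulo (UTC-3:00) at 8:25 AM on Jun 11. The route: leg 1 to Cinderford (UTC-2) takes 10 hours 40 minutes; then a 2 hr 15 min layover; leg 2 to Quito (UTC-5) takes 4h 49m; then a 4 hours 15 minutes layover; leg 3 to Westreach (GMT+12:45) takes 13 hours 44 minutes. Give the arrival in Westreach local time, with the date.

Convert departure to UTC: 8:25 AM + 3:00 = 11:25 AM UTC on Jun 11.
Add 10 hours and 40 minutes leg 1 → 10:05 PM UTC.
Add 2 hours 15 minutes layover in Cinderford → 12:20 AM UTC (Jun 12).
Add 4 hours and 49 minutes leg 2 → 5:09 AM UTC.
Add 4 hours 15 minutes layover in Quito → 9:24 AM UTC.
Add 13 hours 44 minutes leg 3 → 11:08 PM UTC.
Westreach is UTC+12:45, so local arrival = 11:08 PM + 12:45 = 11:53 AM on Jun 13.

11:53 AM on Jun 13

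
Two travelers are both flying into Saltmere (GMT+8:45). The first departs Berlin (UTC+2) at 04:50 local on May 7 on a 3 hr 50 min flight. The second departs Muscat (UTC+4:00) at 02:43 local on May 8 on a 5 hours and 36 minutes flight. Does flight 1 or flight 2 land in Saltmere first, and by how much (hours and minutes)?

the first, by 21 hours 39 minutes

Flight 1 in UTC: 04:50 − 2:00 = 02:50 on May 7.
+3 hours and 50 minutes → arrive 06:40 UTC on May 7.
Flight 2 in UTC: 02:43 − 4:00 = 22:43 on May 7.
+5 hours and 36 minutes → arrive 04:19 UTC on May 8.
Flight 1 lands earlier by 21 hours 39 minutes.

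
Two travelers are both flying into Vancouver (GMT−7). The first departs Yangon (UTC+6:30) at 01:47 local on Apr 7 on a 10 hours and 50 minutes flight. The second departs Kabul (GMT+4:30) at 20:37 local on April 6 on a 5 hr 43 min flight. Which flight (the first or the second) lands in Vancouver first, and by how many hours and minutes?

the second, by 8 hours 17 minutes

Flight 1 in UTC: 01:47 − 6:30 = 19:17 on Apr 6.
+10 hours 50 minutes → arrive 06:07 UTC on Apr 7.
Flight 2 in UTC: 20:37 − 4:30 = 16:07 on Apr 6.
+5 hours and 43 minutes → arrive 21:50 UTC on Apr 6.
Flight 2 lands earlier by 8 hours 17 minutes.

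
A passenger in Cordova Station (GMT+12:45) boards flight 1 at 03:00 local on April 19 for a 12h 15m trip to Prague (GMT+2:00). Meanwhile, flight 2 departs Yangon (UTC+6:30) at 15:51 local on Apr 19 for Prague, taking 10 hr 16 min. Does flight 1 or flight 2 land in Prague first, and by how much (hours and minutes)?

the first, by 17 hours 7 minutes

Flight 1 in UTC: 03:00 − 12:45 = 14:15 on Apr 18.
+12 hours 15 minutes → arrive 02:30 UTC on Apr 19.
Flight 2 in UTC: 15:51 − 6:30 = 09:21 on Apr 19.
+10 hours and 16 minutes → arrive 19:37 UTC on Apr 19.
Flight 1 lands earlier by 17 hours 7 minutes.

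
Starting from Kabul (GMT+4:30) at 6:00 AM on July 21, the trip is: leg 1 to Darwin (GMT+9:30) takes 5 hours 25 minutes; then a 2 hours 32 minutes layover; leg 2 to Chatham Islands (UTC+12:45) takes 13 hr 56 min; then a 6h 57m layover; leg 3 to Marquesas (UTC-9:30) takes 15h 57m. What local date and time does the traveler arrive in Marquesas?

12:47 PM on July 22

Convert departure to UTC: 6:00 AM − 4:30 = 1:30 AM UTC on Jul 21.
Add 5 hours 25 minutes leg 1 → 6:55 AM UTC.
Add 2 hours and 32 minutes layover in Darwin → 9:27 AM UTC.
Add 13 hours 56 minutes leg 2 → 11:23 PM UTC.
Add 6 hours and 57 minutes layover in Chatham Islands → 6:20 AM UTC (Jul 22).
Add 15 hours 57 minutes leg 3 → 10:17 PM UTC.
Marquesas is UTC−9:30, so local arrival = 10:17 PM − 9:30 = 12:47 PM on Jul 22.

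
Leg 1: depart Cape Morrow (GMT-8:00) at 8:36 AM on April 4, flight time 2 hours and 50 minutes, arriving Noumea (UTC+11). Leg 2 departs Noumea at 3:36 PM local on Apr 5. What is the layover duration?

Convert departure to UTC: 8:36 AM + 8:00 = 4:36 PM UTC on Apr 4.
Add 2 hours and 50 minutes flight time → 7:26 PM UTC.
Noumea is UTC+11:00, so local arrival = 7:26 PM + 11:00 = 6:26 AM on Apr 5.
Layover = 3:36 PM − 6:26 AM = 9 hours 10 minutes.

9 hours 10 minutes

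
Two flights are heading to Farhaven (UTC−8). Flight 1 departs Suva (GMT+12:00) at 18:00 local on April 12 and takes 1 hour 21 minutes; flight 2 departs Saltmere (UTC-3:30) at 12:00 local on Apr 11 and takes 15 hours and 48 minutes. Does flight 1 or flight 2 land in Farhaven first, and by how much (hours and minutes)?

Flight 1 in UTC: 18:00 − 12:00 = 06:00 on Apr 12.
+1 hour 21 minutes → arrive 07:21 UTC on Apr 12.
Flight 2 in UTC: 12:00 + 3:30 = 15:30 on Apr 11.
+15 hours 48 minutes → arrive 07:18 UTC on Apr 12.
Flight 2 lands earlier by 3 minutes.

the second, by 3 minutes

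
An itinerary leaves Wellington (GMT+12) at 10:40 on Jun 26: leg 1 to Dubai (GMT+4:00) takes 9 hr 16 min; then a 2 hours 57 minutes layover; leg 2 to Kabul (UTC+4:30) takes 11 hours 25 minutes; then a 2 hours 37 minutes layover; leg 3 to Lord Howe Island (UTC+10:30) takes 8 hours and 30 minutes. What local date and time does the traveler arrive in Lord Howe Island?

Convert departure to UTC: 10:40 − 12:00 = 22:40 UTC on Jun 25.
Add 9 hours and 16 minutes leg 1 → 07:56 UTC (Jun 26).
Add 2 hours and 57 minutes layover in Dubai → 10:53 UTC.
Add 11 hours and 25 minutes leg 2 → 22:18 UTC.
Add 2 hours 37 minutes layover in Kabul → 00:55 UTC (Jun 27).
Add 8 hours 30 minutes leg 3 → 09:25 UTC.
Lord Howe Island is UTC+10:30, so local arrival = 09:25 + 10:30 = 19:55 on Jun 27.

19:55 on Jun 27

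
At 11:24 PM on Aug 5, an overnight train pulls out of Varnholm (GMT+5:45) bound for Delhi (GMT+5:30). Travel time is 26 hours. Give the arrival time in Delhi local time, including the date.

Convert departure to UTC: 11:24 PM − 5:45 = 5:39 PM UTC on Aug 5.
Add 26 hours travel time → 7:39 PM UTC (Aug 6).
Delhi is UTC+5:30, so local arrival = 7:39 PM + 5:30 = 1:09 AM on Aug 7.

1:09 AM on August 7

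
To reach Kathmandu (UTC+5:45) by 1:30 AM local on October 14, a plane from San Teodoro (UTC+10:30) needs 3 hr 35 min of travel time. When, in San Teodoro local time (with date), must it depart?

2:40 AM on Oct 14

Target arrival in UTC: 1:30 AM − 5:45 = 7:45 PM on Oct 13.
Subtract 3 hours and 35 minutes → departure 4:10 PM UTC on Oct 13.
San Teodoro is UTC+10:30: 4:10 PM + 10:30 = 2:40 AM on Oct 14.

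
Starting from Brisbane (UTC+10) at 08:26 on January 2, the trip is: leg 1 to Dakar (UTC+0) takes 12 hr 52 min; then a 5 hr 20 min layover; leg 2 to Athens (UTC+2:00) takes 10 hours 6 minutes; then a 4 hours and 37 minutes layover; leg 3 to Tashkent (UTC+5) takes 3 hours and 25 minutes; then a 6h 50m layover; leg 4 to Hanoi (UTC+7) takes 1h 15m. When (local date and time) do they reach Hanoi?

Convert departure to UTC: 08:26 − 10:00 = 22:26 UTC on Jan 1.
Add 12 hours and 52 minutes leg 1 → 11:18 UTC (Jan 2).
Add 5 hours 20 minutes layover in Dakar → 16:38 UTC.
Add 10 hours and 6 minutes leg 2 → 02:44 UTC (Jan 3).
Add 4 hours and 37 minutes layover in Athens → 07:21 UTC.
Add 3 hours and 25 minutes leg 3 → 10:46 UTC.
Add 6 hours and 50 minutes layover in Tashkent → 17:36 UTC.
Add 1 hour 15 minutes leg 4 → 18:51 UTC.
Hanoi is UTC+7:00, so local arrival = 18:51 + 7:00 = 01:51 on Jan 4.

01:51 on January 4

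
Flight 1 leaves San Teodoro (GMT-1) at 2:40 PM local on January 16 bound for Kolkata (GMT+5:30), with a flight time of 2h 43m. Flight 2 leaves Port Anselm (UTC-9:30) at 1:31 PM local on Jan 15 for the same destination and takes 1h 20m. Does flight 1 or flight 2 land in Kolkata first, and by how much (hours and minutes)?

Flight 1 in UTC: 2:40 PM + 1:00 = 3:40 PM on Jan 16.
+2 hours and 43 minutes → arrive 6:23 PM UTC on Jan 16.
Flight 2 in UTC: 1:31 PM + 9:30 = 11:01 PM on Jan 15.
+1 hour 20 minutes → arrive 12:21 AM UTC on Jan 16.
Flight 2 lands earlier by 18 hours 2 minutes.

the second, by 18 hours 2 minutes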